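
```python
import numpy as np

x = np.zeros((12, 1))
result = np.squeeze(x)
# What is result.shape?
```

(12,)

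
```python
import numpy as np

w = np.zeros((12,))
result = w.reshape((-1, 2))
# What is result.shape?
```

(6, 2)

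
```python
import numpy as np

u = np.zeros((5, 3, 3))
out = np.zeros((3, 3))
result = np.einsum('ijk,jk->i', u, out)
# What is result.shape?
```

(5,)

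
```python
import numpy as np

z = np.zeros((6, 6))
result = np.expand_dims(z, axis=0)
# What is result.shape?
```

(1, 6, 6)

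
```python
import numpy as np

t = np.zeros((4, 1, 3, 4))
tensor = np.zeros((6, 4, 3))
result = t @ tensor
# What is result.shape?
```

(4, 6, 3, 3)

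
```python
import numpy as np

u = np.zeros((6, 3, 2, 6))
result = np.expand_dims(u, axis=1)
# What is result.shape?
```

(6, 1, 3, 2, 6)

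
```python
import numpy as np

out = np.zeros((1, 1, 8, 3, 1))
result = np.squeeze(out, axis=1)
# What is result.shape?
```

(1, 8, 3, 1)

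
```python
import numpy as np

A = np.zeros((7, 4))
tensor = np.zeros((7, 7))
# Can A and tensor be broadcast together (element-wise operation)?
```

No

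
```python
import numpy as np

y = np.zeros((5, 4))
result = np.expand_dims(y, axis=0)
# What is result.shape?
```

(1, 5, 4)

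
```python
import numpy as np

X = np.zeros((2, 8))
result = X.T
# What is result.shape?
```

(8, 2)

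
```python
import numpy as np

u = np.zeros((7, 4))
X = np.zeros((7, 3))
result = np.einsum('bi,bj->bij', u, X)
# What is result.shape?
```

(7, 4, 3)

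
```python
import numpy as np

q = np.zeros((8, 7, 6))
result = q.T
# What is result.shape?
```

(6, 7, 8)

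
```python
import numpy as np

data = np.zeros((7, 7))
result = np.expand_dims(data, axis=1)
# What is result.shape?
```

(7, 1, 7)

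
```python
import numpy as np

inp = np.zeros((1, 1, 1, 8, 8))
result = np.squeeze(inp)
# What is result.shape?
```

(8, 8)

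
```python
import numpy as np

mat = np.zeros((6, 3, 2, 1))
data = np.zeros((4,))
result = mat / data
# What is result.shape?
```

(6, 3, 2, 4)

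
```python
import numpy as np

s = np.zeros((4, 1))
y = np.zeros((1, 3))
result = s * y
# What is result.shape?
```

(4, 3)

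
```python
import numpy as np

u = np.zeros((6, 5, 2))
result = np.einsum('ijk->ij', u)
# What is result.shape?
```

(6, 5)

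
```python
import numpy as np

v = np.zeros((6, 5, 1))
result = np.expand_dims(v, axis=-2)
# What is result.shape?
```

(6, 5, 1, 1)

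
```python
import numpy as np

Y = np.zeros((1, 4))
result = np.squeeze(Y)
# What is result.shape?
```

(4,)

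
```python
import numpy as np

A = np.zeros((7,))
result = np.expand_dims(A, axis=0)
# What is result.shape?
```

(1, 7)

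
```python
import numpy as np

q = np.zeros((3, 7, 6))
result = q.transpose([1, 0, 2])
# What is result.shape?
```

(7, 3, 6)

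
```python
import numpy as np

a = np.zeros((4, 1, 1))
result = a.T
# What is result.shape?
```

(1, 1, 4)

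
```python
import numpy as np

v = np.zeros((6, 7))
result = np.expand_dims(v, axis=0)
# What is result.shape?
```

(1, 6, 7)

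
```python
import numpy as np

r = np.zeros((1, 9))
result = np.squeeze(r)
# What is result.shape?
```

(9,)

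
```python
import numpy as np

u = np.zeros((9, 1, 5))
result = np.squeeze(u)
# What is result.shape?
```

(9, 5)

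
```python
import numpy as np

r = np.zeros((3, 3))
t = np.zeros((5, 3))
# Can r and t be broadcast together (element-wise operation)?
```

No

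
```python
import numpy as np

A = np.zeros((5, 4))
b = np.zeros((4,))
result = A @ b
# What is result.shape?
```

(5,)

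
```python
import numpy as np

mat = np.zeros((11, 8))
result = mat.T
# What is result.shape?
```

(8, 11)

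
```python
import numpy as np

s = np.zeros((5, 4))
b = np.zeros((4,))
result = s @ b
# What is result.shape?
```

(5,)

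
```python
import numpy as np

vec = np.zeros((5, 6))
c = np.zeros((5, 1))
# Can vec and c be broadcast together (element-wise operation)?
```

Yes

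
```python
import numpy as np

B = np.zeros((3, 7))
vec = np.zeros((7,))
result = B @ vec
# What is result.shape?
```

(3,)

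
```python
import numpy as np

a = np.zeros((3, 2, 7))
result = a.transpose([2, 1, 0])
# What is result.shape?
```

(7, 2, 3)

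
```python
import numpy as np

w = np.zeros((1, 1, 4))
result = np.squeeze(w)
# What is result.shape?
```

(4,)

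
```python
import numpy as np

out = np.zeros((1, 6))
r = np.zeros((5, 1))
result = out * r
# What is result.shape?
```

(5, 6)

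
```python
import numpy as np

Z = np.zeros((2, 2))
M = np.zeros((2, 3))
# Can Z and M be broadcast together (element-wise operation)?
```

No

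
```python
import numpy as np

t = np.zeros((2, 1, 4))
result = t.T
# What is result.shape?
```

(4, 1, 2)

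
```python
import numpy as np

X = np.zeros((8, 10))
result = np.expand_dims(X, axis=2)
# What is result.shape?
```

(8, 10, 1)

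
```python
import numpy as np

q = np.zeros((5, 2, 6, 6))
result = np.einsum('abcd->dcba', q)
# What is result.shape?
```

(6, 6, 2, 5)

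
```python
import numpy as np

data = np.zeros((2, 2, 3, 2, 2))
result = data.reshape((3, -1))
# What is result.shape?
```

(3, 16)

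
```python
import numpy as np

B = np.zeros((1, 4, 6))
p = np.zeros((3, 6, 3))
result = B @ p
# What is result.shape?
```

(3, 4, 3)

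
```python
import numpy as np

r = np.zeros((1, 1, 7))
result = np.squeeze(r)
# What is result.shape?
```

(7,)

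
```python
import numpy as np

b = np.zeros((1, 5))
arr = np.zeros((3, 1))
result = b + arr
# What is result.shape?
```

(3, 5)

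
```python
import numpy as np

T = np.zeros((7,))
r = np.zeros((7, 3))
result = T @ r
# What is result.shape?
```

(3,)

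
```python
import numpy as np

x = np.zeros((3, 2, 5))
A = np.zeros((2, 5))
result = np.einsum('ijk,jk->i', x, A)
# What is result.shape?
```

(3,)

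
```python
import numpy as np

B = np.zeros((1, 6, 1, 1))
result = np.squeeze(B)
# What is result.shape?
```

(6,)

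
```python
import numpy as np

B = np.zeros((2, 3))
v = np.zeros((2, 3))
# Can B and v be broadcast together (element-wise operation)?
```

Yes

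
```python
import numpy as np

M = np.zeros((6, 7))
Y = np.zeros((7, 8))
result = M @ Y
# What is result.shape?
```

(6, 8)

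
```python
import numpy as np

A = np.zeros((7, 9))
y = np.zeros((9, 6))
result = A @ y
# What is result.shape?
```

(7, 6)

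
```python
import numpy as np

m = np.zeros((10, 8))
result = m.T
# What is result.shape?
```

(8, 10)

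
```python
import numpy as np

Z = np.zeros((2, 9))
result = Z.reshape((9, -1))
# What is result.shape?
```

(9, 2)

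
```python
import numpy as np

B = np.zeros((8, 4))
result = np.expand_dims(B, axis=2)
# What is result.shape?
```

(8, 4, 1)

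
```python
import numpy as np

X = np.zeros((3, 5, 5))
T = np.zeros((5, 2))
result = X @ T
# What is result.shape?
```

(3, 5, 2)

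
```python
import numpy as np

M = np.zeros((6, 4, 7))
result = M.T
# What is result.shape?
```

(7, 4, 6)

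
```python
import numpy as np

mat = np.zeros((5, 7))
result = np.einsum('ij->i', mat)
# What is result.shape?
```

(5,)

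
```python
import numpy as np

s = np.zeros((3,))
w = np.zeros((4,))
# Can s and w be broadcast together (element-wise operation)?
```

No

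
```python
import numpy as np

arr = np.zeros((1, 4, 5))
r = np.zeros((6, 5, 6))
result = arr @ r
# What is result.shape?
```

(6, 4, 6)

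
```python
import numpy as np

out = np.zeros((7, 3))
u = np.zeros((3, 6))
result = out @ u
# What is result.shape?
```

(7, 6)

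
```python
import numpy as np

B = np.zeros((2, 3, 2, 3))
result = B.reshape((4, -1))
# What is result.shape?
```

(4, 9)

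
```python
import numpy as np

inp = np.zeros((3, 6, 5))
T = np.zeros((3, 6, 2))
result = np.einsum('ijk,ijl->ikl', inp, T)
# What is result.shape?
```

(3, 5, 2)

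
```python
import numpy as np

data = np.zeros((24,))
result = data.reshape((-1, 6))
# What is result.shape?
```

(4, 6)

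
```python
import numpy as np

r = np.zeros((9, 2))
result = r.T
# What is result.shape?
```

(2, 9)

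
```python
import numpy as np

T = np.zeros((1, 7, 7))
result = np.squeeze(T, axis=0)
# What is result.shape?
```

(7, 7)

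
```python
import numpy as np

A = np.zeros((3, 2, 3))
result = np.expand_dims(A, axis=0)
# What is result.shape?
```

(1, 3, 2, 3)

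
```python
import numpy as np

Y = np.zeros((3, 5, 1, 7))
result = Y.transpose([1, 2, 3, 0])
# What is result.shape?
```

(5, 1, 7, 3)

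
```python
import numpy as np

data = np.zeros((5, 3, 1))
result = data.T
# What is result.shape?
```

(1, 3, 5)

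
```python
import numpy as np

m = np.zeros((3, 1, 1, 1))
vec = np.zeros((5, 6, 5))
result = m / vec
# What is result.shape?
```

(3, 5, 6, 5)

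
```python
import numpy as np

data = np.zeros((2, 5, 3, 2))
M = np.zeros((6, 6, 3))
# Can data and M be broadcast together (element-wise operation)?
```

No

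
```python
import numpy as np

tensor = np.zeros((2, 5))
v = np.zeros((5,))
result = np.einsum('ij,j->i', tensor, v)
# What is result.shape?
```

(2,)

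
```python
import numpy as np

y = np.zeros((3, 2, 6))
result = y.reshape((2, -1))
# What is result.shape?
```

(2, 18)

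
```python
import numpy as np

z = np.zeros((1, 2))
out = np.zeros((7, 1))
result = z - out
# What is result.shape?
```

(7, 2)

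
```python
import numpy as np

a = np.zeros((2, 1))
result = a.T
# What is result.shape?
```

(1, 2)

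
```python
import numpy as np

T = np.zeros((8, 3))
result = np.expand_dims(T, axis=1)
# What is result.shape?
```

(8, 1, 3)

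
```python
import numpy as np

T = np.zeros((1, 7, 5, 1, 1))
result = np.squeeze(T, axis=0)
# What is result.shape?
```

(7, 5, 1, 1)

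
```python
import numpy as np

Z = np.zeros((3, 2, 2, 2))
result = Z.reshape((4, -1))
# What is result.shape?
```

(4, 6)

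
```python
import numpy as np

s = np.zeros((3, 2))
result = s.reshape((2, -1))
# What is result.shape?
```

(2, 3)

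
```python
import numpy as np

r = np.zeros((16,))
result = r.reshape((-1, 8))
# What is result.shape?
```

(2, 8)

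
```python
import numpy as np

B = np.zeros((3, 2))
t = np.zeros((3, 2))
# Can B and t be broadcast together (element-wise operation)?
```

Yes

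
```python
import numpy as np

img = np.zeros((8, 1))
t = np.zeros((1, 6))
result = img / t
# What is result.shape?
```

(8, 6)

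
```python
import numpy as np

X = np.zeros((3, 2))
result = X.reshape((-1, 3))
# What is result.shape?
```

(2, 3)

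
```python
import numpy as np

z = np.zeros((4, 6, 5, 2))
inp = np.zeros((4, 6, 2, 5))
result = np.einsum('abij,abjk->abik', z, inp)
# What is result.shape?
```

(4, 6, 5, 5)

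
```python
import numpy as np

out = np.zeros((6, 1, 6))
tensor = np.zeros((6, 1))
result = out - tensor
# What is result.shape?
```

(6, 6, 6)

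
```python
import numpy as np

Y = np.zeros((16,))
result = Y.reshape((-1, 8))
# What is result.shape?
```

(2, 8)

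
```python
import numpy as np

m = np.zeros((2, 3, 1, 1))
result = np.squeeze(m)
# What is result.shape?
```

(2, 3)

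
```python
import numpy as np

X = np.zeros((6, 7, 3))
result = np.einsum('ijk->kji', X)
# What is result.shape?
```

(3, 7, 6)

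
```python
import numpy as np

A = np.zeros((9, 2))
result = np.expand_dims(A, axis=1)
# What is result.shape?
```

(9, 1, 2)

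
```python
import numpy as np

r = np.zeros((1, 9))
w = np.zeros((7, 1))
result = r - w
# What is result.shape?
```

(7, 9)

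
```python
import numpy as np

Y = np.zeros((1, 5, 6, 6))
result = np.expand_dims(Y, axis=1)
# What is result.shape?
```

(1, 1, 5, 6, 6)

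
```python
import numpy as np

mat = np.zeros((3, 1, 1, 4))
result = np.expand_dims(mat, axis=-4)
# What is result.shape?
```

(3, 1, 1, 1, 4)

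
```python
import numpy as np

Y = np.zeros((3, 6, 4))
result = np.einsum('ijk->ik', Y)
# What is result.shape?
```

(3, 4)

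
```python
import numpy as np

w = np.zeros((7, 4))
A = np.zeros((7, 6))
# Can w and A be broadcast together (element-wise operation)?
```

No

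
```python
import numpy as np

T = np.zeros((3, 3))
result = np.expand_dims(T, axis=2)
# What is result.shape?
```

(3, 3, 1)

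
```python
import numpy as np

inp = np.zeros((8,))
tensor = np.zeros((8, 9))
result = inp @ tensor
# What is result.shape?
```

(9,)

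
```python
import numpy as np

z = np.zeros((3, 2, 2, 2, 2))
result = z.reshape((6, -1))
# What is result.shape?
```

(6, 8)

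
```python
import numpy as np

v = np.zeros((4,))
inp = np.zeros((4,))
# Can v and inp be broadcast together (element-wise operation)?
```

Yes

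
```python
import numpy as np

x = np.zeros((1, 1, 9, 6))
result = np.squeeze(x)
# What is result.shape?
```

(9, 6)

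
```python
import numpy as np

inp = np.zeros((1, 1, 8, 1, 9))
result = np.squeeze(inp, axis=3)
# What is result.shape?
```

(1, 1, 8, 9)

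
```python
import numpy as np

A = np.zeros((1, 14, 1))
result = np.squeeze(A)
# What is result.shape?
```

(14,)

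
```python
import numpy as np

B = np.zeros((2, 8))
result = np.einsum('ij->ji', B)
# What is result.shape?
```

(8, 2)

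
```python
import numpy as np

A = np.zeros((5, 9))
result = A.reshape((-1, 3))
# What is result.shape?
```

(15, 3)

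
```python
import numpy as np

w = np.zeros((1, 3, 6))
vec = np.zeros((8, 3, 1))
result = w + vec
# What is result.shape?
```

(8, 3, 6)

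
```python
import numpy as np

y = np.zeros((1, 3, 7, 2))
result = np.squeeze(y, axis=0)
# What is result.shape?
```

(3, 7, 2)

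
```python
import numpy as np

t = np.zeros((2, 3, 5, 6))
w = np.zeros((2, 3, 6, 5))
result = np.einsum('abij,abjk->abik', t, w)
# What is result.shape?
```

(2, 3, 5, 5)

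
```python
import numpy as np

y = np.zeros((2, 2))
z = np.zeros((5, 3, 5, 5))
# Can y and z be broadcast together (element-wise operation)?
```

No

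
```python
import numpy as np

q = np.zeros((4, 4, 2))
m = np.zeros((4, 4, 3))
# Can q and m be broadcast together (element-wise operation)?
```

No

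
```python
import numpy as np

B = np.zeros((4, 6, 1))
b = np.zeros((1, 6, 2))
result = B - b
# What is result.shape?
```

(4, 6, 2)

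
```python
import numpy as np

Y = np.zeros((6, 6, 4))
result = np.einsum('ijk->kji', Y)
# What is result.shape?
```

(4, 6, 6)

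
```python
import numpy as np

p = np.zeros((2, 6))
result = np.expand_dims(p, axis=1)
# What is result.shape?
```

(2, 1, 6)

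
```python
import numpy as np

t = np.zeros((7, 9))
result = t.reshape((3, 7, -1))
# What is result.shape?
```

(3, 7, 3)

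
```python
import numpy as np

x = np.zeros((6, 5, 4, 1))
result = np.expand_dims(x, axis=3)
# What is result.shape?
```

(6, 5, 4, 1, 1)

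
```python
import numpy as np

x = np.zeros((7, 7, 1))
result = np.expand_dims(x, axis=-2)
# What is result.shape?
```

(7, 7, 1, 1)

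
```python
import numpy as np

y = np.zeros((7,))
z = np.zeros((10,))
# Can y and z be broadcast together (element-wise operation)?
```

No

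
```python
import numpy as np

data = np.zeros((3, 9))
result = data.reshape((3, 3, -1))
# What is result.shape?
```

(3, 3, 3)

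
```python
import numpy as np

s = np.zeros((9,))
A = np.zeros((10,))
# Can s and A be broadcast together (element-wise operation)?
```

No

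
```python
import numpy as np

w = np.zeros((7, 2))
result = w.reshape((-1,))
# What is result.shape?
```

(14,)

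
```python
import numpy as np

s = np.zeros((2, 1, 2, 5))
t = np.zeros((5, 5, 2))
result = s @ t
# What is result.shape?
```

(2, 5, 2, 2)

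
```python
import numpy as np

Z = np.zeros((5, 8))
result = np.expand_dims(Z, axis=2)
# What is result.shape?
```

(5, 8, 1)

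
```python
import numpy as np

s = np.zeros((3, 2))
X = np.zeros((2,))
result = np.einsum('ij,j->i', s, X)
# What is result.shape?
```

(3,)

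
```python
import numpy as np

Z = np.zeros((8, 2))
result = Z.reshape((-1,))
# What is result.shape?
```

(16,)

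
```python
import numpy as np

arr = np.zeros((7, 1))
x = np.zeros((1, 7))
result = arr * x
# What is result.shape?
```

(7, 7)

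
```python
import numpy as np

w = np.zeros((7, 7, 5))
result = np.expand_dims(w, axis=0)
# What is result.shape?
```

(1, 7, 7, 5)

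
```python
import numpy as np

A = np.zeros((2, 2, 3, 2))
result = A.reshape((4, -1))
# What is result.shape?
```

(4, 6)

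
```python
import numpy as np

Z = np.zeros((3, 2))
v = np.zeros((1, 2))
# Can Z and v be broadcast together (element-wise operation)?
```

Yes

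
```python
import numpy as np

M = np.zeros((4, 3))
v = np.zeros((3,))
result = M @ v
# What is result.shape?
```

(4,)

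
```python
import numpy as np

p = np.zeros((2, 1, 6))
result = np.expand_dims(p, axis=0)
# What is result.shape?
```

(1, 2, 1, 6)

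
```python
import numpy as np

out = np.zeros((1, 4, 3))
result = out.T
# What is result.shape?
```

(3, 4, 1)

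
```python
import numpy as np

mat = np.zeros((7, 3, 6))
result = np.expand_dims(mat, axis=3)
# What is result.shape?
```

(7, 3, 6, 1)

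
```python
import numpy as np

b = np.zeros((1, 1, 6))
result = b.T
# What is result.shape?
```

(6, 1, 1)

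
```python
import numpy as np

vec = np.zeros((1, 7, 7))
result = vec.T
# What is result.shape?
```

(7, 7, 1)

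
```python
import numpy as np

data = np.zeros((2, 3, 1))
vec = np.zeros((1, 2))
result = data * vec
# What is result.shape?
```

(2, 3, 2)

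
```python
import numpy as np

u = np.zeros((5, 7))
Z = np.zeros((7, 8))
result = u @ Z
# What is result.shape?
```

(5, 8)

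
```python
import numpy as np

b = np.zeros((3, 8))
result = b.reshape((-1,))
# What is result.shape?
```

(24,)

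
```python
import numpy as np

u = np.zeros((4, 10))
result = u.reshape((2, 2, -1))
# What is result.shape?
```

(2, 2, 10)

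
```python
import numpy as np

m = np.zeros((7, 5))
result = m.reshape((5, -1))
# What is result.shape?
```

(5, 7)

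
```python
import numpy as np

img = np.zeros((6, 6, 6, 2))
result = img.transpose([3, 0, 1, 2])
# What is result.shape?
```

(2, 6, 6, 6)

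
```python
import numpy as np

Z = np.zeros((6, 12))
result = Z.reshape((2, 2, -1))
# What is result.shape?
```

(2, 2, 18)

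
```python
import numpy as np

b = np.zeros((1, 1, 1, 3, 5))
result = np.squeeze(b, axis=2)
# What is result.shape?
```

(1, 1, 3, 5)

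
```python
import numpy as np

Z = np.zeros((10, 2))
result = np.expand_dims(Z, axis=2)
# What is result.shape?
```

(10, 2, 1)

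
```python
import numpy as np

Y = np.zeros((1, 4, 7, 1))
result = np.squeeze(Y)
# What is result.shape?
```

(4, 7)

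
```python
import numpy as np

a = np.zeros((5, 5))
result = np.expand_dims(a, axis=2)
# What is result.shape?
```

(5, 5, 1)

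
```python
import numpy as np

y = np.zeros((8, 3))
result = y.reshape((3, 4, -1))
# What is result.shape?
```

(3, 4, 2)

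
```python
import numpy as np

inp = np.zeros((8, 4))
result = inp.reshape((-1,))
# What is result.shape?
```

(32,)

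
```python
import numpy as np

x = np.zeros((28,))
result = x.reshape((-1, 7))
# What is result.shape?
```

(4, 7)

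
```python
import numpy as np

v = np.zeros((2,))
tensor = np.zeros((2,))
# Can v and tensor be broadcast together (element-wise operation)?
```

Yes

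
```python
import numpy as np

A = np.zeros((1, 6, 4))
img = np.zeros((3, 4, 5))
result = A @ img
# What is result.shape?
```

(3, 6, 5)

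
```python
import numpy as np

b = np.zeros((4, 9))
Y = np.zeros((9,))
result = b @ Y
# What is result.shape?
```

(4,)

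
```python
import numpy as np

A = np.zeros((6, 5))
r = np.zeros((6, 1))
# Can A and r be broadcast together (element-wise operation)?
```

Yes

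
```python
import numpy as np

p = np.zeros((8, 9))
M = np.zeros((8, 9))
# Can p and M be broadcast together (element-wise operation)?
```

Yes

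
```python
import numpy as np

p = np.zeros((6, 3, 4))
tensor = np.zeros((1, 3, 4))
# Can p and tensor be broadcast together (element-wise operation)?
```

Yes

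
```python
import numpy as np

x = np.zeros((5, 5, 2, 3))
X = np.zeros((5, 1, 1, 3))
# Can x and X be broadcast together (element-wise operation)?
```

Yes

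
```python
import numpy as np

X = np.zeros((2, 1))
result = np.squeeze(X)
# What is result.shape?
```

(2,)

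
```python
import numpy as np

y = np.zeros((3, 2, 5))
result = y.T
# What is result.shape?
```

(5, 2, 3)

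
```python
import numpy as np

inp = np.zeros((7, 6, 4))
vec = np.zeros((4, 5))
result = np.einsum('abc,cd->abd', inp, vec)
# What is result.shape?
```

(7, 6, 5)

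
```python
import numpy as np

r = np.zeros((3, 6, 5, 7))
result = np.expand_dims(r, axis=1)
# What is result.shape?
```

(3, 1, 6, 5, 7)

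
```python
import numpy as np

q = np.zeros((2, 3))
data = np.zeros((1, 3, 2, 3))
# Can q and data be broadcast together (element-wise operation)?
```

Yes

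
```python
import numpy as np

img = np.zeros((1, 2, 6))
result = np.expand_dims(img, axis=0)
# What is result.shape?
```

(1, 1, 2, 6)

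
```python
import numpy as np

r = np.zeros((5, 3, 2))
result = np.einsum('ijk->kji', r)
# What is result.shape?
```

(2, 3, 5)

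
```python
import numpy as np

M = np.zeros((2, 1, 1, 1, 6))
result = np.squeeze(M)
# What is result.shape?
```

(2, 6)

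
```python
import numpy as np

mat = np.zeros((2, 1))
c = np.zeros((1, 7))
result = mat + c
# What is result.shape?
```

(2, 7)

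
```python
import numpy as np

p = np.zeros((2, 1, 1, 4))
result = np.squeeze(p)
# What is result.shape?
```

(2, 4)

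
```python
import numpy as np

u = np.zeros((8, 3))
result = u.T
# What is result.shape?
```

(3, 8)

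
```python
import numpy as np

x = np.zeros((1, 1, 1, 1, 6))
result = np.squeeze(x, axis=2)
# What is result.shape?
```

(1, 1, 1, 6)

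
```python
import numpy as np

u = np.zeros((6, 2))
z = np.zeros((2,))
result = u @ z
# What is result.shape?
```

(6,)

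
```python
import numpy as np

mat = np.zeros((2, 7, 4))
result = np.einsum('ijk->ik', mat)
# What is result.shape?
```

(2, 4)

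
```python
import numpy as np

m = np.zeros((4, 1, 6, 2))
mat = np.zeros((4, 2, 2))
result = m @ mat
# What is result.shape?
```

(4, 4, 6, 2)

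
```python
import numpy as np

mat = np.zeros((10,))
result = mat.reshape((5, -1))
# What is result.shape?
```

(5, 2)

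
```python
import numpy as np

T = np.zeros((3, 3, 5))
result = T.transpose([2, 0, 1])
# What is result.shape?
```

(5, 3, 3)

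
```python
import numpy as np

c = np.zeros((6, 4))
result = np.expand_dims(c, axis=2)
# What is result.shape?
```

(6, 4, 1)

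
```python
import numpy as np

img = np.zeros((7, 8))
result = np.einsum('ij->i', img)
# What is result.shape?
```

(7,)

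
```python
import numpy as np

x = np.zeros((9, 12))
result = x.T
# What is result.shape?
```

(12, 9)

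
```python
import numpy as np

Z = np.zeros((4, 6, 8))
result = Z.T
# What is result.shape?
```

(8, 6, 4)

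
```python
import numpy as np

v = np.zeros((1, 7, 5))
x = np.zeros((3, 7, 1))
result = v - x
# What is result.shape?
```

(3, 7, 5)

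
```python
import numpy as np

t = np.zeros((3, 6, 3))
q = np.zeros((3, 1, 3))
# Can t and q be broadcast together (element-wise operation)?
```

Yes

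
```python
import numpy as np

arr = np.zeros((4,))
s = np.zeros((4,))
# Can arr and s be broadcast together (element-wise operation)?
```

Yes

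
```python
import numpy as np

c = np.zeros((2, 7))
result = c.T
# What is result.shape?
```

(7, 2)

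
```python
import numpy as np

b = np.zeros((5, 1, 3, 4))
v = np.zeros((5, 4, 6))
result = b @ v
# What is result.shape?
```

(5, 5, 3, 6)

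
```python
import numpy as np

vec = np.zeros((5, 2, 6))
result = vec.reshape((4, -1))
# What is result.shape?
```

(4, 15)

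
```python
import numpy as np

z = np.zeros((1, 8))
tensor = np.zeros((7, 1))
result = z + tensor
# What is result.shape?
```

(7, 8)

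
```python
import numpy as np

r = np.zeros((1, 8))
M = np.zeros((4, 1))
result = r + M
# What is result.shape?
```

(4, 8)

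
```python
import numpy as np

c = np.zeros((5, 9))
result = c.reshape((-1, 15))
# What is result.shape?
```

(3, 15)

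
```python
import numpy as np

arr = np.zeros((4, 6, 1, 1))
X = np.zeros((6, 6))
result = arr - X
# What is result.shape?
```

(4, 6, 6, 6)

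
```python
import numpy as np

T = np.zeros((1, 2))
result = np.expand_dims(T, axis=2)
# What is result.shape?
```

(1, 2, 1)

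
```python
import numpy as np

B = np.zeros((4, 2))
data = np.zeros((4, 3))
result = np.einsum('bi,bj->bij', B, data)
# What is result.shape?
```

(4, 2, 3)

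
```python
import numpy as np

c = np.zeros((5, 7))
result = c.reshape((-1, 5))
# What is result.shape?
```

(7, 5)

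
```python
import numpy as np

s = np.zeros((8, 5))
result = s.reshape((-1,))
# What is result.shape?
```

(40,)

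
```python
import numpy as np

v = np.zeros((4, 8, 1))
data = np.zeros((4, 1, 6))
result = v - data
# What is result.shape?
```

(4, 8, 6)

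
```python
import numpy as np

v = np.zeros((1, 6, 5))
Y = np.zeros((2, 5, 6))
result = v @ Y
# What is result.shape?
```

(2, 6, 6)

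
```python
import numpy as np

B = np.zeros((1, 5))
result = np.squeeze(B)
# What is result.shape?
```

(5,)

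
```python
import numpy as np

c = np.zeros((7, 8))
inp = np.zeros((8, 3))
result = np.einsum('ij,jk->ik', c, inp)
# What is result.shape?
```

(7, 3)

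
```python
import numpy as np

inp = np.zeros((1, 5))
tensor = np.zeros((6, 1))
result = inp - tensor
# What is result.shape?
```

(6, 5)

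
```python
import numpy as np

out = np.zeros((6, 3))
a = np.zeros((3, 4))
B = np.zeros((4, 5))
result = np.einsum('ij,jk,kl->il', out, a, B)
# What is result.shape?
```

(6, 5)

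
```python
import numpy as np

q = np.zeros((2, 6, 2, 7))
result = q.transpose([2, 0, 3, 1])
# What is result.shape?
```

(2, 2, 7, 6)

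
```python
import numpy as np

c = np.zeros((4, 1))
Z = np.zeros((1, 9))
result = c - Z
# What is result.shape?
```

(4, 9)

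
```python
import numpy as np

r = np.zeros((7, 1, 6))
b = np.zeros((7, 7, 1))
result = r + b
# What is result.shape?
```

(7, 7, 6)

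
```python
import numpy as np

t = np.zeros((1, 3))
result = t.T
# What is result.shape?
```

(3, 1)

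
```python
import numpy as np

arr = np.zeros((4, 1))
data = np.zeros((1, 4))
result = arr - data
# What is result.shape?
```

(4, 4)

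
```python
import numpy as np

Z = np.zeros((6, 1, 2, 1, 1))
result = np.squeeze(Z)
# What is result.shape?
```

(6, 2)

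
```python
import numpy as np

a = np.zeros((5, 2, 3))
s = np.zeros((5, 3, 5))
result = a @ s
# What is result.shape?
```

(5, 2, 5)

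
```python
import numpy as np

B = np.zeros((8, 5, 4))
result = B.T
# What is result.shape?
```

(4, 5, 8)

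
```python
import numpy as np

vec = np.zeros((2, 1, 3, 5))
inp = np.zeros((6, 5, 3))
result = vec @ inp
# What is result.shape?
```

(2, 6, 3, 3)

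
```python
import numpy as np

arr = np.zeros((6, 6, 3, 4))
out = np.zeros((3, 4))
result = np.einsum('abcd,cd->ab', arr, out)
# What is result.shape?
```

(6, 6)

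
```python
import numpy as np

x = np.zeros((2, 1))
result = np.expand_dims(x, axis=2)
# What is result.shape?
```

(2, 1, 1)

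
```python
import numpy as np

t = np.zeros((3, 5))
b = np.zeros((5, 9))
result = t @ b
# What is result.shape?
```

(3, 9)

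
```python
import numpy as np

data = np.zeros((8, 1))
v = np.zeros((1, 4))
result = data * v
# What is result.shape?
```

(8, 4)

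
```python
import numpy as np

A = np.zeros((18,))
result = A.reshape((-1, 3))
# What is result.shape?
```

(6, 3)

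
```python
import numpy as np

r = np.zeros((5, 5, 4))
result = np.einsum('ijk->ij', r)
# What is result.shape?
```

(5, 5)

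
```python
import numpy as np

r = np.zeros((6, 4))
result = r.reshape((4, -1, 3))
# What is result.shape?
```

(4, 2, 3)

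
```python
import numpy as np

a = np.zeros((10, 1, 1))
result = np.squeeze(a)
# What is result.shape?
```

(10,)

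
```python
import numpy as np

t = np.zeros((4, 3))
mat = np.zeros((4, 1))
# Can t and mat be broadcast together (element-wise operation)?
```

Yes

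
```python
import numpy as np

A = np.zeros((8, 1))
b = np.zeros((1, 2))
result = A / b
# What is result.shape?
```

(8, 2)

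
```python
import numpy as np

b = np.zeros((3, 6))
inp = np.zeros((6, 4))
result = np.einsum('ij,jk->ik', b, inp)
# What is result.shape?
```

(3, 4)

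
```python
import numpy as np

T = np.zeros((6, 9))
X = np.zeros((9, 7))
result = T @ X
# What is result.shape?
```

(6, 7)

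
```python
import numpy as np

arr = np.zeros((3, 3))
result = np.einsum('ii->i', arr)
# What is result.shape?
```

(3,)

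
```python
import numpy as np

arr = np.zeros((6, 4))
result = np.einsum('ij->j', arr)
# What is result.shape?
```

(4,)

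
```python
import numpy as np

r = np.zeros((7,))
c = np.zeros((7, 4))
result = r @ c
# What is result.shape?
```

(4,)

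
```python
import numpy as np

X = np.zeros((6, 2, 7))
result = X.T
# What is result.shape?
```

(7, 2, 6)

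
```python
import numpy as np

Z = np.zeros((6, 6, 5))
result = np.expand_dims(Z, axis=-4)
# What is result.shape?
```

(1, 6, 6, 5)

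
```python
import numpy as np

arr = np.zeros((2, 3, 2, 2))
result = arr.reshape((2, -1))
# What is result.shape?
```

(2, 12)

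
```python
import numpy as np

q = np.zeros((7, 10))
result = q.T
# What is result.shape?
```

(10, 7)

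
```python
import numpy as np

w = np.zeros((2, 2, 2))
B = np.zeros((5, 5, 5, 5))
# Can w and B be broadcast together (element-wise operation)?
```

No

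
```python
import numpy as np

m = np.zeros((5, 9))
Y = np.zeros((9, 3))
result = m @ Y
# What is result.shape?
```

(5, 3)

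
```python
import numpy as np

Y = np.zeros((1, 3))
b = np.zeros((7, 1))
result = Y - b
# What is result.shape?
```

(7, 3)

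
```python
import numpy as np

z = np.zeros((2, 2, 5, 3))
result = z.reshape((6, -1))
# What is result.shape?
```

(6, 10)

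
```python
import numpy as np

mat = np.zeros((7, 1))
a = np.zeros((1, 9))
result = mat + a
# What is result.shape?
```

(7, 9)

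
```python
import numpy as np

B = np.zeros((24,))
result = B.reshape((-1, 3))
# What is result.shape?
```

(8, 3)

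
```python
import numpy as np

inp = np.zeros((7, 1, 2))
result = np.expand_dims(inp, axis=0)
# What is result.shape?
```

(1, 7, 1, 2)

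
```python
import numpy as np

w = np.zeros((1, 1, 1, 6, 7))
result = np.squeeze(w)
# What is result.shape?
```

(6, 7)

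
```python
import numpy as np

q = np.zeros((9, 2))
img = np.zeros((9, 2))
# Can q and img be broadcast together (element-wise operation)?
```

Yes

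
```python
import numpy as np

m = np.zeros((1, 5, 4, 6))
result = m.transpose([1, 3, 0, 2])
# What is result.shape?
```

(5, 6, 1, 4)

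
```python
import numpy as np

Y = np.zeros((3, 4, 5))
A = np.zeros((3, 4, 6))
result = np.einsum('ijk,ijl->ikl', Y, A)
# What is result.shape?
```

(3, 5, 6)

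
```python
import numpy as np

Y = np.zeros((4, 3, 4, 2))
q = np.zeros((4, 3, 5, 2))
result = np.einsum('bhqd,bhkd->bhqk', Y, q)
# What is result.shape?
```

(4, 3, 4, 5)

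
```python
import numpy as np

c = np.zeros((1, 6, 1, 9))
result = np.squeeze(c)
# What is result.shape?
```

(6, 9)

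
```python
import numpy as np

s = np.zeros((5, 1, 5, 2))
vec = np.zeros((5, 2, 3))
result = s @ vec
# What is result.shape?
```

(5, 5, 5, 3)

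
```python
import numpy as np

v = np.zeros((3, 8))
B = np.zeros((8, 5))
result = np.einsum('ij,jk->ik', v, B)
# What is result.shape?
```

(3, 5)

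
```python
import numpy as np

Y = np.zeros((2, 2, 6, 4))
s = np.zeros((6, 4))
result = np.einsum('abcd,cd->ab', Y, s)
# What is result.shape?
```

(2, 2)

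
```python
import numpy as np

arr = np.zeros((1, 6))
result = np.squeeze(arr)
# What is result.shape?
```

(6,)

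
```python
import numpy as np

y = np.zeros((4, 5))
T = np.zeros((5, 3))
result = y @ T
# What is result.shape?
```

(4, 3)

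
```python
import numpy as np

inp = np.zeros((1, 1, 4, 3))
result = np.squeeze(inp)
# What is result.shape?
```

(4, 3)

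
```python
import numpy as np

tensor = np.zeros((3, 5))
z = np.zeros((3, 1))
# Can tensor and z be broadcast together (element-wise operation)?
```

Yes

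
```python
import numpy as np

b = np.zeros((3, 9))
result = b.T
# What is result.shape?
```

(9, 3)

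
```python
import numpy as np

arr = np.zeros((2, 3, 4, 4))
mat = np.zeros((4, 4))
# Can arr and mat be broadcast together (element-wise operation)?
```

Yes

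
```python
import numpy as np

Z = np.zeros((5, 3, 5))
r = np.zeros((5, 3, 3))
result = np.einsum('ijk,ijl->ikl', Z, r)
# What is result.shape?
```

(5, 5, 3)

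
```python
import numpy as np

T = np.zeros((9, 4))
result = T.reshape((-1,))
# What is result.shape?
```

(36,)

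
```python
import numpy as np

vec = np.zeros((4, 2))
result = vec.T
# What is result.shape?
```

(2, 4)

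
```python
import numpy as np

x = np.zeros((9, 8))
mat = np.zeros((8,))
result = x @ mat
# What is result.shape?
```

(9,)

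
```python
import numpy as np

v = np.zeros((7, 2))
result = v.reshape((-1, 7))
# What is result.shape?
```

(2, 7)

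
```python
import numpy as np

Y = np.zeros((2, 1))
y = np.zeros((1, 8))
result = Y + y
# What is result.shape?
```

(2, 8)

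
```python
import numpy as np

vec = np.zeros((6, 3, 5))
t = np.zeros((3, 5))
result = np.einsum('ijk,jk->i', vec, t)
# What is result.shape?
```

(6,)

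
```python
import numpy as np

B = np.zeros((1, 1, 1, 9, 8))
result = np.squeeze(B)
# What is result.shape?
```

(9, 8)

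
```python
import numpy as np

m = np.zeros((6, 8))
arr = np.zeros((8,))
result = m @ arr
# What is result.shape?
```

(6,)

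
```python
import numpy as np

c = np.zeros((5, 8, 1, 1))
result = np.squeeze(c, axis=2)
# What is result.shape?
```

(5, 8, 1)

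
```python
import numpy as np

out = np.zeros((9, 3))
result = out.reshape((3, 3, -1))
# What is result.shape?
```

(3, 3, 3)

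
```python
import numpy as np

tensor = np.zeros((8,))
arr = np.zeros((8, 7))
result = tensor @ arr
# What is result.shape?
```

(7,)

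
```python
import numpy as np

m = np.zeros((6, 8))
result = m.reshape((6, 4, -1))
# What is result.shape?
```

(6, 4, 2)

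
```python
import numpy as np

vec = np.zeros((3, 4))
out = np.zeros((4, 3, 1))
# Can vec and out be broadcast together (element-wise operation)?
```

Yes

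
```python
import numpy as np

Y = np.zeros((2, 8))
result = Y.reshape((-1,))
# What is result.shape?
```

(16,)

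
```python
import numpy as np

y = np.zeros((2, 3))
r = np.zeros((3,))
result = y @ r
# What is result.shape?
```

(2,)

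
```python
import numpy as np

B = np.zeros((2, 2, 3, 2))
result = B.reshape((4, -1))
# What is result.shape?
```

(4, 6)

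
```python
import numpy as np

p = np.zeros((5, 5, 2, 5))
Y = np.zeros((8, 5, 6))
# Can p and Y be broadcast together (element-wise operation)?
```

No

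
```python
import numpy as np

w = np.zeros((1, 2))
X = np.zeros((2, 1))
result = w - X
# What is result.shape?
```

(2, 2)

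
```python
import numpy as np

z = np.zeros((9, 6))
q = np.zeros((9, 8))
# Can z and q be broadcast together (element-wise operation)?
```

No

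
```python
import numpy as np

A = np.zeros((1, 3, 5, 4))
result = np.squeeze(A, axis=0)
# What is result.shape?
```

(3, 5, 4)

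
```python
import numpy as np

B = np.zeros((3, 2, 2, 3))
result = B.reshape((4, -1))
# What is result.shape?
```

(4, 9)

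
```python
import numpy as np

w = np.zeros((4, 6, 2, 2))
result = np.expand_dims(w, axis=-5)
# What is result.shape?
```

(1, 4, 6, 2, 2)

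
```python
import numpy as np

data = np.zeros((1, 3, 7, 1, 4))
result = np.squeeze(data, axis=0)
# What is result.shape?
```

(3, 7, 1, 4)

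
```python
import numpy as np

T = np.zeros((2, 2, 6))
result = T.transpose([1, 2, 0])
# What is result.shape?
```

(2, 6, 2)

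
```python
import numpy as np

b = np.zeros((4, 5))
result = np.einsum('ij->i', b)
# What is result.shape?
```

(4,)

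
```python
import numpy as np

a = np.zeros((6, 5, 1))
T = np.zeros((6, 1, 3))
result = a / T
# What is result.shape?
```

(6, 5, 3)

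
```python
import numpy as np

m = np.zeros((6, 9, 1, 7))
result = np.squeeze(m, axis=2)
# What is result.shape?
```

(6, 9, 7)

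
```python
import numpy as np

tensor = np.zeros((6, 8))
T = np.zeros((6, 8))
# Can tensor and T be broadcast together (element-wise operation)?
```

Yes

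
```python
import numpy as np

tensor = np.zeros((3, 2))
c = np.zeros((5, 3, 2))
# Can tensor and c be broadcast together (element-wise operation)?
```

Yes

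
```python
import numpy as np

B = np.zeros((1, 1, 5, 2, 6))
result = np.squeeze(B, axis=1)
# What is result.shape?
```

(1, 5, 2, 6)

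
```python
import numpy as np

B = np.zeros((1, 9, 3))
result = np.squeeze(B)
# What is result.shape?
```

(9, 3)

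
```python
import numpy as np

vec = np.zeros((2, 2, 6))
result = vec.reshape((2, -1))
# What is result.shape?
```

(2, 12)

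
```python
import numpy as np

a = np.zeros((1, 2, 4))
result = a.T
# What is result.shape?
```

(4, 2, 1)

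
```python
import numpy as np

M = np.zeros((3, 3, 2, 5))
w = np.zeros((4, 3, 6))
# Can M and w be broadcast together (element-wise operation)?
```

No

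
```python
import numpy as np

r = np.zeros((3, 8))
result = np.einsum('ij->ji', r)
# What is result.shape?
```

(8, 3)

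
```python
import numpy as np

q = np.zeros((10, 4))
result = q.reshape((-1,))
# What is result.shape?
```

(40,)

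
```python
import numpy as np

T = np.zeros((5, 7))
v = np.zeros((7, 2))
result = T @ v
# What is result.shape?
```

(5, 2)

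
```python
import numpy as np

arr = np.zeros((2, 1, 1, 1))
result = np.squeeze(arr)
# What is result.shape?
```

(2,)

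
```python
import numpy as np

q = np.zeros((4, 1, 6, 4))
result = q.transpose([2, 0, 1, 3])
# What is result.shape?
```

(6, 4, 1, 4)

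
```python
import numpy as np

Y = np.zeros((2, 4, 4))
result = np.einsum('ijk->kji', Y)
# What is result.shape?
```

(4, 4, 2)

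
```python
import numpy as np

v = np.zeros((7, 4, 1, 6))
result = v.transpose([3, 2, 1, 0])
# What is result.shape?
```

(6, 1, 4, 7)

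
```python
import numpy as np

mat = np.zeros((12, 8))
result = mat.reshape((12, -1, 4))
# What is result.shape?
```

(12, 2, 4)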